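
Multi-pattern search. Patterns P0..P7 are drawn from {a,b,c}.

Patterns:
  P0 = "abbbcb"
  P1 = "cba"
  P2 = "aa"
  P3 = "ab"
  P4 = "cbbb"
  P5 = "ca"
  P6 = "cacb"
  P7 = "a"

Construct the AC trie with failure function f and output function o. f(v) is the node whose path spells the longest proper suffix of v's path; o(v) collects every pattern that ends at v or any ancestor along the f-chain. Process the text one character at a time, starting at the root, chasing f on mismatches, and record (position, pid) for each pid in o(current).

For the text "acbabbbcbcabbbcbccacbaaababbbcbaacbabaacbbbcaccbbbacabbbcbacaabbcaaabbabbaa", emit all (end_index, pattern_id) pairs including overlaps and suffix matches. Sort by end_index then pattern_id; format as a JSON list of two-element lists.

Build automaton:
Trie (insert patterns):
  n0 'ε': a→1 c→7
  n1 'a': a→10 b→2  [P7 ends]
  n2 'ab': b→3  [P3 ends]
  n3 'abb': b→4
  n4 'abbb': c→5
  n5 'abbbc': b→6
  n6 'abbbcb': ·  [P0 ends]
  n7 'c': a→13 b→8
  n8 'cb': a→9 b→11
  n9 'cba': ·  [P1 ends]
  n10 'aa': ·  [P2 ends]
  n11 'cbb': b→12
  n12 'cbbb': ·  [P4 ends]
  n13 'ca': c→14  [P5 ends]
  n14 'cac': b→15
  n15 'cacb': ·  [P6 ends]

Failure links (BFS by depth):
  fail(1) 'a': from fail(0)=0 chase 'a': 0 ⇒ 0;  out={7}∪out(0)={7}
  fail(7) 'c': from fail(0)=0 chase 'c': 0 ⇒ 0;  out=∅∪out(0)=∅
  fail(2) 'ab': from fail(1)=0 chase 'b': 0 ⇒ 0;  out={3}∪out(0)={3}
  fail(8) 'cb': from fail(7)=0 chase 'b': 0 ⇒ 0;  out=∅∪out(0)=∅
  fail(10) 'aa': from fail(1)=0 chase 'a': 0 ⇒ 1;  out={2}∪out(1)={2,7}
  fail(13) 'ca': from fail(7)=0 chase 'a': 0 ⇒ 1;  out={5}∪out(1)={5,7}
  fail(3) 'abb': from fail(2)=0 chase 'b': 0 ⇒ 0;  out=∅∪out(0)=∅
  fail(9) 'cba': from fail(8)=0 chase 'a': 0 ⇒ 1;  out={1}∪out(1)={1,7}
  fail(11) 'cbb': from fail(8)=0 chase 'b': 0 ⇒ 0;  out=∅∪out(0)=∅
  fail(14) 'cac': from fail(13)=1 chase 'c': 1→0 ⇒ 7;  out=∅∪out(7)=∅
  fail(4) 'abbb': from fail(3)=0 chase 'b': 0 ⇒ 0;  out=∅∪out(0)=∅
  fail(12) 'cbbb': from fail(11)=0 chase 'b': 0 ⇒ 0;  out={4}∪out(0)={4}
  fail(15) 'cacb': from fail(14)=7 chase 'b': 7 ⇒ 8;  out={6}∪out(8)={6}
  fail(5) 'abbbc': from fail(4)=0 chase 'c': 0 ⇒ 7;  out=∅∪out(7)=∅
  fail(6) 'abbbcb': from fail(5)=7 chase 'b': 7 ⇒ 8;  out={0}∪out(8)={0}

Text stream:
[0] read 'a'  n0⇒n1  emit P7@[0:0]
[1] read 'c'  n1⇒n7 (via fail)
[2] read 'b'  n7⇒n8
[3] read 'a'  n8⇒n9  emit P1@[1:3],P7@[3:3]
[4] read 'b'  n9⇒n2 (via fail)  emit P3@[3:4]
[5] read 'b'  n2⇒n3
[6] read 'b'  n3⇒n4
[7] read 'c'  n4⇒n5
[8] read 'b'  n5⇒n6  emit P0@[3:8]
[9] read 'c'  n6⇒n7 (via fail)
[10] read 'a'  n7⇒n13  emit P5@[9:10],P7@[10:10]
[11] read 'b'  n13⇒n2 (via fail)  emit P3@[10:11]
[12] read 'b'  n2⇒n3
[13] read 'b'  n3⇒n4
[14] read 'c'  n4⇒n5
[15] read 'b'  n5⇒n6  emit P0@[10:15]
[16] read 'c'  n6⇒n7 (via fail)
[17] read 'c'  n7⇒n7 (via fail)
[18] read 'a'  n7⇒n13  emit P5@[17:18],P7@[18:18]
[19] read 'c'  n13⇒n14
[20] read 'b'  n14⇒n15  emit P6@[17:20]
[21] read 'a'  n15⇒n9 (via fail)  emit P1@[19:21],P7@[21:21]
[22] read 'a'  n9⇒n10 (via fail)  emit P2@[21:22],P7@[22:22]
[23] read 'a'  n10⇒n10 (via fail)  emit P2@[22:23],P7@[23:23]
[24] read 'b'  n10⇒n2 (via fail)  emit P3@[23:24]
[25] read 'a'  n2⇒n1 (via fail)  emit P7@[25:25]
[26] read 'b'  n1⇒n2  emit P3@[25:26]
[27] read 'b'  n2⇒n3
[28] read 'b'  n3⇒n4
[29] read 'c'  n4⇒n5
[30] read 'b'  n5⇒n6  emit P0@[25:30]
[31] read 'a'  n6⇒n9 (via fail)  emit P1@[29:31],P7@[31:31]
[32] read 'a'  n9⇒n10 (via fail)  emit P2@[31:32],P7@[32:32]
[33] read 'c'  n10⇒n7 (via fail)
[34] read 'b'  n7⇒n8
[35] read 'a'  n8⇒n9  emit P1@[33:35],P7@[35:35]
[36] read 'b'  n9⇒n2 (via fail)  emit P3@[35:36]
[37] read 'a'  n2⇒n1 (via fail)  emit P7@[37:37]
[38] read 'a'  n1⇒n10  emit P2@[37:38],P7@[38:38]
[39] read 'c'  n10⇒n7 (via fail)
[40] read 'b'  n7⇒n8
[41] read 'b'  n8⇒n11
[42] read 'b'  n11⇒n12  emit P4@[39:42]
[43] read 'c'  n12⇒n7 (via fail)
[44] read 'a'  n7⇒n13  emit P5@[43:44],P7@[44:44]
[45] read 'c'  n13⇒n14
[46] read 'c'  n14⇒n7 (via fail)
[47] read 'b'  n7⇒n8
[48] read 'b'  n8⇒n11
[49] read 'b'  n11⇒n12  emit P4@[46:49]
[50] read 'a'  n12⇒n1 (via fail)  emit P7@[50:50]
[51] read 'c'  n1⇒n7 (via fail)
[52] read 'a'  n7⇒n13  emit P5@[51:52],P7@[52:52]
[53] read 'b'  n13⇒n2 (via fail)  emit P3@[52:53]
[54] read 'b'  n2⇒n3
[55] read 'b'  n3⇒n4
[56] read 'c'  n4⇒n5
[57] read 'b'  n5⇒n6  emit P0@[52:57]
[58] read 'a'  n6⇒n9 (via fail)  emit P1@[56:58],P7@[58:58]
[59] read 'c'  n9⇒n7 (via fail)
[60] read 'a'  n7⇒n13  emit P5@[59:60],P7@[60:60]
[61] read 'a'  n13⇒n10 (via fail)  emit P2@[60:61],P7@[61:61]
[62] read 'b'  n10⇒n2 (via fail)  emit P3@[61:62]
[63] read 'b'  n2⇒n3
[64] read 'c'  n3⇒n7 (via fail)
[65] read 'a'  n7⇒n13  emit P5@[64:65],P7@[65:65]
[66] read 'a'  n13⇒n10 (via fail)  emit P2@[65:66],P7@[66:66]
[67] read 'a'  n10⇒n10 (via fail)  emit P2@[66:67],P7@[67:67]
[68] read 'b'  n10⇒n2 (via fail)  emit P3@[67:68]
[69] read 'b'  n2⇒n3
[70] read 'a'  n3⇒n1 (via fail)  emit P7@[70:70]
[71] read 'b'  n1⇒n2  emit P3@[70:71]
[72] read 'b'  n2⇒n3
[73] read 'a'  n3⇒n1 (via fail)  emit P7@[73:73]
[74] read 'a'  n1⇒n10  emit P2@[73:74],P7@[74:74]

All matches (sorted): [[0,7],[3,1],[3,7],[4,3],[8,0],[10,5],[10,7],[11,3],[15,0],[18,5],[18,7],[20,6],[21,1],[21,7],[22,2],[22,7],[23,2],[23,7],[24,3],[25,7],[26,3],[30,0],[31,1],[31,7],[32,2],[32,7],[35,1],[35,7],[36,3],[37,7],[38,2],[38,7],[42,4],[44,5],[44,7],[49,4],[50,7],[52,5],[52,7],[53,3],[57,0],[58,1],[58,7],[60,5],[60,7],[61,2],[61,7],[62,3],[65,5],[65,7],[66,2],[66,7],[67,2],[67,7],[68,3],[70,7],[71,3],[73,7],[74,2],[74,7]]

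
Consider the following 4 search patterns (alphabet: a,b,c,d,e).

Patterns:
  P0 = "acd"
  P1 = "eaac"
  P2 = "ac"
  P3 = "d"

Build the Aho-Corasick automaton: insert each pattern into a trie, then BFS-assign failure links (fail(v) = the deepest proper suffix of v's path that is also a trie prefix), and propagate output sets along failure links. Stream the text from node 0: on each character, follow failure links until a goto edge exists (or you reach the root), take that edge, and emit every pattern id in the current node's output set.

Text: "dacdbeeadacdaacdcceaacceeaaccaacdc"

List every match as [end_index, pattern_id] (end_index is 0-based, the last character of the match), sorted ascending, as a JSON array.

Construct AC machine:
Trie nodes:
  0='ε' goto a→1 d→8 e→4
  1='a' goto c→2
  2='ac' goto d→3  ←P2
  3='acd' goto ·  ←P0
  4='e' goto a→5
  5='ea' goto a→6
  6='eaa' goto c→7
  7='eaac' goto ·  ←P1
  8='d' goto ·  ←P3

Failure links (BFS by depth):
  fail(1) 'a': from fail(0)=0 chase 'a': 0 ⇒ 0;  out=∅∪out(0)=∅
  fail(4) 'e': from fail(0)=0 chase 'e': 0 ⇒ 0;  out=∅∪out(0)=∅
  fail(8) 'd': from fail(0)=0 chase 'd': 0 ⇒ 0;  out={3}∪out(0)={3}
  fail(2) 'ac': from fail(1)=0 chase 'c': 0 ⇒ 0;  out={2}∪out(0)={2}
  fail(5) 'ea': from fail(4)=0 chase 'a': 0 ⇒ 1;  out=∅∪out(1)=∅
  fail(3) 'acd': from fail(2)=0 chase 'd': 0 ⇒ 8;  out={0}∪out(8)={0,3}
  fail(6) 'eaa': from fail(5)=1 chase 'a': 1→0 ⇒ 1;  out=∅∪out(1)=∅
  fail(7) 'eaac': from fail(6)=1 chase 'c': 1 ⇒ 2;  out={1}∪out(2)={1,2}

Text stream:
pos 0 'd': at 8  ** P3@[0:0]
pos 1 'a': at 1 ·f
pos 2 'c': at 2  ** P2@[1:2]
pos 3 'd': at 3  ** P0@[1:3],P3@[3:3]
pos 4 'b': at 0 ·f
pos 5 'e': at 4
pos 6 'e': at 4 ·f
pos 7 'a': at 5
pos 8 'd': at 8 ·f  ** P3@[8:8]
pos 9 'a': at 1 ·f
pos 10 'c': at 2  ** P2@[9:10]
pos 11 'd': at 3  ** P0@[9:11],P3@[11:11]
pos 12 'a': at 1 ·f
pos 13 'a': at 1 ·f
pos 14 'c': at 2  ** P2@[13:14]
pos 15 'd': at 3  ** P0@[13:15],P3@[15:15]
pos 16 'c': at 0 ·f
pos 17 'c': at 0
pos 18 'e': at 4
pos 19 'a': at 5
pos 20 'a': at 6
pos 21 'c': at 7  ** P1@[18:21],P2@[20:21]
pos 22 'c': at 0 ·f
pos 23 'e': at 4
pos 24 'e': at 4 ·f
pos 25 'a': at 5
pos 26 'a': at 6
pos 27 'c': at 7  ** P1@[24:27],P2@[26:27]
pos 28 'c': at 0 ·f
pos 29 'a': at 1
pos 30 'a': at 1 ·f
pos 31 'c': at 2  ** P2@[30:31]
pos 32 'd': at 3  ** P0@[30:32],P3@[32:32]
pos 33 'c': at 0 ·f

All matches (sorted): [[0,3],[2,2],[3,0],[3,3],[8,3],[10,2],[11,0],[11,3],[14,2],[15,0],[15,3],[21,1],[21,2],[27,1],[27,2],[31,2],[32,0],[32,3]]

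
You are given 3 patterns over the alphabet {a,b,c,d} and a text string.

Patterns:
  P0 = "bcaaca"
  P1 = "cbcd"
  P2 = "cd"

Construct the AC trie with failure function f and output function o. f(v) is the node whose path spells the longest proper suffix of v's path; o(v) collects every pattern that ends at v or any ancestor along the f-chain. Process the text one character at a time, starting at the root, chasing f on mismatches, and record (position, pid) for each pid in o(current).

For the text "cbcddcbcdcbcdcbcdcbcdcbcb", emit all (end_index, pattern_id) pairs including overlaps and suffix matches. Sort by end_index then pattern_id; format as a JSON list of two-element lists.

Construct AC machine:
Trie nodes:
  0='ε' goto b→1 c→7
  1='b' goto c→2
  2='bc' goto a→3
  3='bca' goto a→4
  4='bcaa' goto c→5
  5='bcaac' goto a→6
  6='bcaaca' goto ·  [P0 ends]
  7='c' goto b→8 d→11
  8='cb' goto c→9
  9='cbc' goto d→10
  10='cbcd' goto ·  [P1 ends]
  11='cd' goto ·  [P2 ends]

BFS fail/out derivation:
  n1('b'): parent n0 fail=0; on 'b' 0 → fail=0;  out ∅∪∅=∅
  n7('c'): parent n0 fail=0; on 'c' 0 → fail=0;  out ∅∪∅=∅
  n2('bc'): parent n1 fail=0; on 'c' 0 → fail=7;  out ∅∪∅=∅
  n8('cb'): parent n7 fail=0; on 'b' 0 → fail=1;  out ∅∪∅=∅
  n11('cd'): parent n7 fail=0; on 'd' 0 → fail=0;  out {2}∪∅={2}
  n3('bca'): parent n2 fail=7; on 'a' 7→0 → fail=0;  out ∅∪∅=∅
  n9('cbc'): parent n8 fail=1; on 'c' 1 → fail=2;  out ∅∪∅=∅
  n4('bcaa'): parent n3 fail=0; on 'a' 0 → fail=0;  out ∅∪∅=∅
  n10('cbcd'): parent n9 fail=2; on 'd' 2→7 → fail=11;  out {1}∪{2}={1,2}
  n5('bcaac'): parent n4 fail=0; on 'c' 0 → fail=7;  out ∅∪∅=∅
  n6('bcaaca'): parent n5 fail=7; on 'a' 7→0 → fail=0;  out {0}∪∅={0}

Text stream:
[0] read 'c'  n0⇒n7
[1] read 'b'  n7⇒n8
[2] read 'c'  n8⇒n9
[3] read 'd'  n9⇒n10  emit P1@[0:3],P2@[2:3]
[4] read 'd'  n10⇒n0 ·f
[5] read 'c'  n0⇒n7
[6] read 'b'  n7⇒n8
[7] read 'c'  n8⇒n9
[8] read 'd'  n9⇒n10  emit P1@[5:8],P2@[7:8]
[9] read 'c'  n10⇒n7 ·f
[10] read 'b'  n7⇒n8
[11] read 'c'  n8⇒n9
[12] read 'd'  n9⇒n10  emit P1@[9:12],P2@[11:12]
[13] read 'c'  n10⇒n7 ·f
[14] read 'b'  n7⇒n8
[15] read 'c'  n8⇒n9
[16] read 'd'  n9⇒n10  emit P1@[13:16],P2@[15:16]
[17] read 'c'  n10⇒n7 ·f
[18] read 'b'  n7⇒n8
[19] read 'c'  n8⇒n9
[20] read 'd'  n9⇒n10  emit P1@[17:20],P2@[19:20]
[21] read 'c'  n10⇒n7 ·f
[22] read 'b'  n7⇒n8
[23] read 'c'  n8⇒n9
[24] read 'b'  n9⇒n8 ·f

Matches: [[3,1],[3,2],[8,1],[8,2],[12,1],[12,2],[16,1],[16,2],[20,1],[20,2]]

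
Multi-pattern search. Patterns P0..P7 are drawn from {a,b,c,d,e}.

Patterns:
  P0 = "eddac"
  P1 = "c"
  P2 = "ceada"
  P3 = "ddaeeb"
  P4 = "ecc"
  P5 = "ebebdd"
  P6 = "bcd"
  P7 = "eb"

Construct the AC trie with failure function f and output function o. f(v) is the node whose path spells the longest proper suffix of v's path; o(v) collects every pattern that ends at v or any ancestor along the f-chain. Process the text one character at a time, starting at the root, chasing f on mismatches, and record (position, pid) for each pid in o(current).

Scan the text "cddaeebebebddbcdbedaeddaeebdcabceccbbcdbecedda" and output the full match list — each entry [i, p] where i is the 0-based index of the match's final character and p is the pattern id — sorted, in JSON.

Build:
Trie nodes:
  n0 'ε': b→24 c→6 d→11 e→1
  n1 'e': b→19 c→17 d→2
  n2 'ed': d→3
  n3 'edd': a→4
  n4 'edda': c→5
  n5 'eddac': ·  [P0 ends]
  n6 'c': e→7  [P1 ends]
  n7 'ce': a→8
  n8 'cea': d→9
  n9 'cead': a→10
  n10 'ceada': ·  [P2 ends]
  n11 'd': d→12
  n12 'dd': a→13
  n13 'dda': e→14
  n14 'ddae': e→15
  n15 'ddaee': b→16
  n16 'ddaeeb': ·  [P3 ends]
  n17 'ec': c→18
  n18 'ecc': ·  [P4 ends]
  n19 'eb': e→20  [P7 ends]
  n20 'ebe': b→21
  n21 'ebeb': d→22
  n22 'ebebd': d→23
  n23 'ebebdd': ·  [P5 ends]
  n24 'b': c→25
  n25 'bc': d→26
  n26 'bcd': ·  [P6 ends]

Failure links (BFS by depth):
  fail(1) 'e': from fail(0)=0 chase 'e': 0 ⇒ 0;  out=∅∪out(0)=∅
  fail(6) 'c': from fail(0)=0 chase 'c': 0 ⇒ 0;  out={1}∪out(0)={1}
  fail(11) 'd': from fail(0)=0 chase 'd': 0 ⇒ 0;  out=∅∪out(0)=∅
  fail(24) 'b': from fail(0)=0 chase 'b': 0 ⇒ 0;  out=∅∪out(0)=∅
  fail(2) 'ed': from fail(1)=0 chase 'd': 0 ⇒ 11;  out=∅∪out(11)=∅
  fail(7) 'ce': from fail(6)=0 chase 'e': 0 ⇒ 1;  out=∅∪out(1)=∅
  fail(12) 'dd': from fail(11)=0 chase 'd': 0 ⇒ 11;  out=∅∪out(11)=∅
  fail(17) 'ec': from fail(1)=0 chase 'c': 0 ⇒ 6;  out=∅∪out(6)={1}
  fail(19) 'eb': from fail(1)=0 chase 'b': 0 ⇒ 24;  out={7}∪out(24)={7}
  fail(25) 'bc': from fail(24)=0 chase 'c': 0 ⇒ 6;  out=∅∪out(6)={1}
  fail(3) 'edd': from fail(2)=11 chase 'd': 11 ⇒ 12;  out=∅∪out(12)=∅
  fail(8) 'cea': from fail(7)=1 chase 'a': 1→0 ⇒ 0;  out=∅∪out(0)=∅
  fail(13) 'dda': from fail(12)=11 chase 'a': 11→0 ⇒ 0;  out=∅∪out(0)=∅
  fail(18) 'ecc': from fail(17)=6 chase 'c': 6→0 ⇒ 6;  out={4}∪out(6)={1,4}
  fail(20) 'ebe': from fail(19)=24 chase 'e': 24→0 ⇒ 1;  out=∅∪out(1)=∅
  fail(26) 'bcd': from fail(25)=6 chase 'd': 6→0 ⇒ 11;  out={6}∪out(11)={6}
  fail(4) 'edda': from fail(3)=12 chase 'a': 12 ⇒ 13;  out=∅∪out(13)=∅
  fail(9) 'cead': from fail(8)=0 chase 'd': 0 ⇒ 11;  out=∅∪out(11)=∅
  fail(14) 'ddae': from fail(13)=0 chase 'e': 0 ⇒ 1;  out=∅∪out(1)=∅
  fail(21) 'ebeb': from fail(20)=1 chase 'b': 1 ⇒ 19;  out=∅∪out(19)={7}
  fail(5) 'eddac': from fail(4)=13 chase 'c': 13→0 ⇒ 6;  out={0}∪out(6)={0,1}
  fail(10) 'ceada': from fail(9)=11 chase 'a': 11→0 ⇒ 0;  out={2}∪out(0)={2}
  fail(15) 'ddaee': from fail(14)=1 chase 'e': 1→0 ⇒ 1;  out=∅∪out(1)=∅
  fail(22) 'ebebd': from fail(21)=19 chase 'd': 19→24→0 ⇒ 11;  out=∅∪out(11)=∅
  fail(16) 'ddaeeb': from fail(15)=1 chase 'b': 1 ⇒ 19;  out={3}∪out(19)={3,7}
  fail(23) 'ebebdd': from fail(22)=11 chase 'd': 11 ⇒ 12;  out={5}∪out(12)={5}

Run:
[0] read 'c'  n0⇒n6  emit P1@[0:0]
[1] read 'd'  n6⇒n11 (via fail)
[2] read 'd'  n11⇒n12
[3] read 'a'  n12⇒n13
[4] read 'e'  n13⇒n14
[5] read 'e'  n14⇒n15
[6] read 'b'  n15⇒n16  emit P3@[1:6],P7@[5:6]
[7] read 'e'  n16⇒n20 (via fail)
[8] read 'b'  n20⇒n21  emit P7@[7:8]
[9] read 'e'  n21⇒n20 (via fail)
[10] read 'b'  n20⇒n21  emit P7@[9:10]
[11] read 'd'  n21⇒n22
[12] read 'd'  n22⇒n23  emit P5@[7:12]
[13] read 'b'  n23⇒n24 (via fail)
[14] read 'c'  n24⇒n25  emit P1@[14:14]
[15] read 'd'  n25⇒n26  emit P6@[13:15]
[16] read 'b'  n26⇒n24 (via fail)
[17] read 'e'  n24⇒n1 (via fail)
[18] read 'd'  n1⇒n2
[19] read 'a'  n2⇒n0 (via fail)
[20] read 'e'  n0⇒n1
[21] read 'd'  n1⇒n2
[22] read 'd'  n2⇒n3
[23] read 'a'  n3⇒n4
[24] read 'e'  n4⇒n14 (via fail)
[25] read 'e'  n14⇒n15
[26] read 'b'  n15⇒n16  emit P3@[21:26],P7@[25:26]
[27] read 'd'  n16⇒n11 (via fail)
[28] read 'c'  n11⇒n6 (via fail)  emit P1@[28:28]
[29] read 'a'  n6⇒n0 (via fail)
[30] read 'b'  n0⇒n24
[31] read 'c'  n24⇒n25  emit P1@[31:31]
[32] read 'e'  n25⇒n7 (via fail)
[33] read 'c'  n7⇒n17 (via fail)  emit P1@[33:33]
[34] read 'c'  n17⇒n18  emit P1@[34:34],P4@[32:34]
[35] read 'b'  n18⇒n24 (via fail)
[36] read 'b'  n24⇒n24 (via fail)
[37] read 'c'  n24⇒n25  emit P1@[37:37]
[38] read 'd'  n25⇒n26  emit P6@[36:38]
[39] read 'b'  n26⇒n24 (via fail)
[40] read 'e'  n24⇒n1 (via fail)
[41] read 'c'  n1⇒n17  emit P1@[41:41]
[42] read 'e'  n17⇒n7 (via fail)
[43] read 'd'  n7⇒n2 (via fail)
[44] read 'd'  n2⇒n3
[45] read 'a'  n3⇒n4

All matches (sorted): [[0,1],[6,3],[6,7],[8,7],[10,7],[12,5],[14,1],[15,6],[26,3],[26,7],[28,1],[31,1],[33,1],[34,1],[34,4],[37,1],[38,6],[41,1]]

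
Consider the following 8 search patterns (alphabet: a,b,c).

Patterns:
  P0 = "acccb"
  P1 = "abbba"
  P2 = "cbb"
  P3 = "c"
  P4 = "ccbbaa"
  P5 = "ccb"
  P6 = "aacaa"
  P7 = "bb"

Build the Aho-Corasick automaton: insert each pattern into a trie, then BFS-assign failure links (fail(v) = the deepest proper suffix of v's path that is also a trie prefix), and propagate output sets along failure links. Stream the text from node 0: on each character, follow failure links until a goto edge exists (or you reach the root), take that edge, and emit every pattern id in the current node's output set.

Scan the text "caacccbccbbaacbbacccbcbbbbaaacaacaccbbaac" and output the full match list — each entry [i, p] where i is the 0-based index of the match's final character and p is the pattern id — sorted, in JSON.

Build:
Trie nodes:
  0='ε' goto a→1 b→22 c→10
  1='a' goto a→18 b→6 c→2
  2='ac' goto c→3
  3='acc' goto c→4
  4='accc' goto b→5
  5='acccb' goto ·  ←P0
  6='ab' goto b→7
  7='abb' goto b→8
  8='abbb' goto a→9
  9='abbba' goto ·  ←P1
  10='c' goto b→11 c→13  ←P3
  11='cb' goto b→12
  12='cbb' goto ·  ←P2
  13='cc' goto b→14
  14='ccb' goto b→15  ←P5
  15='ccbb' goto a→16
  16='ccbba' goto a→17
  17='ccbbaa' goto ·  ←P4
  18='aa' goto c→19
  19='aac' goto a→20
  20='aaca' goto a→21
  21='aacaa' goto ·  ←P6
  22='b' goto b→23
  23='bb' goto ·  ←P7

BFS fail/out derivation:
  n1('a'): parent n0 fail=0; on 'a' 0 → fail=0;  out ∅∪∅=∅
  n10('c'): parent n0 fail=0; on 'c' 0 → fail=0;  out {3}∪∅={3}
  n22('b'): parent n0 fail=0; on 'b' 0 → fail=0;  out ∅∪∅=∅
  n2('ac'): parent n1 fail=0; on 'c' 0 → fail=10;  out ∅∪{3}={3}
  n6('ab'): parent n1 fail=0; on 'b' 0 → fail=22;  out ∅∪∅=∅
  n11('cb'): parent n10 fail=0; on 'b' 0 → fail=22;  out ∅∪∅=∅
  n13('cc'): parent n10 fail=0; on 'c' 0 → fail=10;  out ∅∪{3}={3}
  n18('aa'): parent n1 fail=0; on 'a' 0 → fail=1;  out ∅∪∅=∅
  n23('bb'): parent n22 fail=0; on 'b' 0 → fail=22;  out {7}∪∅={7}
  n3('acc'): parent n2 fail=10; on 'c' 10 → fail=13;  out ∅∪{3}={3}
  n7('abb'): parent n6 fail=22; on 'b' 22 → fail=23;  out ∅∪{7}={7}
  n12('cbb'): parent n11 fail=22; on 'b' 22 → fail=23;  out {2}∪{7}={2,7}
  n14('ccb'): parent n13 fail=10; on 'b' 10 → fail=11;  out {5}∪∅={5}
  n19('aac'): parent n18 fail=1; on 'c' 1 → fail=2;  out ∅∪{3}={3}
  n4('accc'): parent n3 fail=13; on 'c' 13→10 → fail=13;  out ∅∪{3}={3}
  n8('abbb'): parent n7 fail=23; on 'b' 23→22 → fail=23;  out ∅∪{7}={7}
  n15('ccbb'): parent n14 fail=11; on 'b' 11 → fail=12;  out ∅∪{2,7}={2,7}
  n20('aaca'): parent n19 fail=2; on 'a' 2→10→0 → fail=1;  out ∅∪∅=∅
  n5('acccb'): parent n4 fail=13; on 'b' 13 → fail=14;  out {0}∪{5}={0,5}
  n9('abbba'): parent n8 fail=23; on 'a' 23→22→0 → fail=1;  out {1}∪∅={1}
  n16('ccbba'): parent n15 fail=12; on 'a' 12→23→22→0 → fail=1;  out ∅∪∅=∅
  n21('aacaa'): parent n20 fail=1; on 'a' 1 → fail=18;  out {6}∪∅={6}
  n17('ccbbaa'): parent n16 fail=1; on 'a' 1 → fail=18;  out {4}∪∅={4}

Run:
[0] read 'c'  n0⇒n10  ** P3@[0:0]
[1] read 'a'  n10⇒n1 (fail-walked)
[2] read 'a'  n1⇒n18
[3] read 'c'  n18⇒n19  ** P3@[3:3]
[4] read 'c'  n19⇒n3 (fail-walked)  ** P3@[4:4]
[5] read 'c'  n3⇒n4  ** P3@[5:5]
[6] read 'b'  n4⇒n5  ** P0@[2:6],P5@[4:6]
[7] read 'c'  n5⇒n10 (fail-walked)  ** P3@[7:7]
[8] read 'c'  n10⇒n13  ** P3@[8:8]
[9] read 'b'  n13⇒n14  ** P5@[7:9]
[10] read 'b'  n14⇒n15  ** P2@[8:10],P7@[9:10]
[11] read 'a'  n15⇒n16
[12] read 'a'  n16⇒n17  ** P4@[7:12]
[13] read 'c'  n17⇒n19 (fail-walked)  ** P3@[13:13]
[14] read 'b'  n19⇒n11 (fail-walked)
[15] read 'b'  n11⇒n12  ** P2@[13:15],P7@[14:15]
[16] read 'a'  n12⇒n1 (fail-walked)
[17] read 'c'  n1⇒n2  ** P3@[17:17]
[18] read 'c'  n2⇒n3  ** P3@[18:18]
[19] read 'c'  n3⇒n4  ** P3@[19:19]
[20] read 'b'  n4⇒n5  ** P0@[16:20],P5@[18:20]
[21] read 'c'  n5⇒n10 (fail-walked)  ** P3@[21:21]
[22] read 'b'  n10⇒n11
[23] read 'b'  n11⇒n12  ** P2@[21:23],P7@[22:23]
[24] read 'b'  n12⇒n23 (fail-walked)  ** P7@[23:24]
[25] read 'b'  n23⇒n23 (fail-walked)  ** P7@[24:25]
[26] read 'a'  n23⇒n1 (fail-walked)
[27] read 'a'  n1⇒n18
[28] read 'a'  n18⇒n18 (fail-walked)
[29] read 'c'  n18⇒n19  ** P3@[29:29]
[30] read 'a'  n19⇒n20
[31] read 'a'  n20⇒n21  ** P6@[27:31]
[32] read 'c'  n21⇒n19 (fail-walked)  ** P3@[32:32]
[33] read 'a'  n19⇒n20
[34] read 'c'  n20⇒n2 (fail-walked)  ** P3@[34:34]
[35] read 'c'  n2⇒n3  ** P3@[35:35]
[36] read 'b'  n3⇒n14 (fail-walked)  ** P5@[34:36]
[37] read 'b'  n14⇒n15  ** P2@[35:37],P7@[36:37]
[38] read 'a'  n15⇒n16
[39] read 'a'  n16⇒n17  ** P4@[34:39]
[40] read 'c'  n17⇒n19 (fail-walked)  ** P3@[40:40]

All matches (sorted): [[0,3],[3,3],[4,3],[5,3],[6,0],[6,5],[7,3],[8,3],[9,5],[10,2],[10,7],[12,4],[13,3],[15,2],[15,7],[17,3],[18,3],[19,3],[20,0],[20,5],[21,3],[23,2],[23,7],[24,7],[25,7],[29,3],[31,6],[32,3],[34,3],[35,3],[36,5],[37,2],[37,7],[39,4],[40,3]]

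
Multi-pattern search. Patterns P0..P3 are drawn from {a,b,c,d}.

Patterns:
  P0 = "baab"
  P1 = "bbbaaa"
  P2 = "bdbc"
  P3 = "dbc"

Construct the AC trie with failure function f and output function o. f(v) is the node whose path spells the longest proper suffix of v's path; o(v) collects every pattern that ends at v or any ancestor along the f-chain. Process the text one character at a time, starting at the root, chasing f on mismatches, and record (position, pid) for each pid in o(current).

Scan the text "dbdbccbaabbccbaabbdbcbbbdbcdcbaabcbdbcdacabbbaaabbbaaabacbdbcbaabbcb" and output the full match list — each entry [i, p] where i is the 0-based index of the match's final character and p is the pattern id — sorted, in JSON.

Build:
Trie nodes:
  0='ε' goto b→1 d→13
  1='b' goto a→2 b→5 d→10
  2='ba' goto a→3
  3='baa' goto b→4
  4='baab' goto ·  [P0 ends]
  5='bb' goto b→6
  6='bbb' goto a→7
  7='bbba' goto a→8
  8='bbbaa' goto a→9
  9='bbbaaa' goto ·  [P1 ends]
  10='bd' goto b→11
  11='bdb' goto c→12
  12='bdbc' goto ·  [P2 ends]
  13='d' goto b→14
  14='db' goto c→15
  15='dbc' goto ·  [P3 ends]

Failure links (BFS by depth):
  n1('b'): parent n0 fail=0; on 'b' 0 → fail=0;  out ∅∪∅=∅
  n13('d'): parent n0 fail=0; on 'd' 0 → fail=0;  out ∅∪∅=∅
  n2('ba'): parent n1 fail=0; on 'a' 0 → fail=0;  out ∅∪∅=∅
  n5('bb'): parent n1 fail=0; on 'b' 0 → fail=1;  out ∅∪∅=∅
  n10('bd'): parent n1 fail=0; on 'd' 0 → fail=13;  out ∅∪∅=∅
  n14('db'): parent n13 fail=0; on 'b' 0 → fail=1;  out ∅∪∅=∅
  n3('baa'): parent n2 fail=0; on 'a' 0 → fail=0;  out ∅∪∅=∅
  n6('bbb'): parent n5 fail=1; on 'b' 1 → fail=5;  out ∅∪∅=∅
  n11('bdb'): parent n10 fail=13; on 'b' 13 → fail=14;  out ∅∪∅=∅
  n15('dbc'): parent n14 fail=1; on 'c' 1→0 → fail=0;  out {3}∪∅={3}
  n4('baab'): parent n3 fail=0; on 'b' 0 → fail=1;  out {0}∪∅={0}
  n7('bbba'): parent n6 fail=5; on 'a' 5→1 → fail=2;  out ∅∪∅=∅
  n12('bdbc'): parent n11 fail=14; on 'c' 14 → fail=15;  out {2}∪{3}={2,3}
  n8('bbbaa'): parent n7 fail=2; on 'a' 2 → fail=3;  out ∅∪∅=∅
  n9('bbbaaa'): parent n8 fail=3; on 'a' 3→0 → fail=0;  out {1}∪∅={1}

Text stream:
i=0 'd': node 0→13
i=1 'b': node 13→14
i=2 'd': node 14→10 ·f
i=3 'b': node 10→11
i=4 'c': node 11→12  emit P2@[1:4],P3@[2:4]
i=5 'c': node 12→0 ·f
i=6 'b': node 0→1
i=7 'a': node 1→2
i=8 'a': node 2→3
i=9 'b': node 3→4  emit P0@[6:9]
i=10 'b': node 4→5 ·f
i=11 'c': node 5→0 ·f
i=12 'c': node 0→0
i=13 'b': node 0→1
i=14 'a': node 1→2
i=15 'a': node 2→3
i=16 'b': node 3→4  emit P0@[13:16]
i=17 'b': node 4→5 ·f
i=18 'd': node 5→10 ·f
i=19 'b': node 10→11
i=20 'c': node 11→12  emit P2@[17:20],P3@[18:20]
i=21 'b': node 12→1 ·f
i=22 'b': node 1→5
i=23 'b': node 5→6
i=24 'd': node 6→10 ·f
i=25 'b': node 10→11
i=26 'c': node 11→12  emit P2@[23:26],P3@[24:26]
i=27 'd': node 12→13 ·f
i=28 'c': node 13→0 ·f
i=29 'b': node 0→1
i=30 'a': node 1→2
i=31 'a': node 2→3
i=32 'b': node 3→4  emit P0@[29:32]
i=33 'c': node 4→0 ·f
i=34 'b': node 0→1
i=35 'd': node 1→10
i=36 'b': node 10→11
i=37 'c': node 11→12  emit P2@[34:37],P3@[35:37]
i=38 'd': node 12→13 ·f
i=39 'a': node 13→0 ·f
i=40 'c': node 0→0
i=41 'a': node 0→0
i=42 'b': node 0→1
i=43 'b': node 1→5
i=44 'b': node 5→6
i=45 'a': node 6→7
i=46 'a': node 7→8
i=47 'a': node 8→9  emit P1@[42:47]
i=48 'b': node 9→1 ·f
i=49 'b': node 1→5
i=50 'b': node 5→6
i=51 'a': node 6→7
i=52 'a': node 7→8
i=53 'a': node 8→9  emit P1@[48:53]
i=54 'b': node 9→1 ·f
i=55 'a': node 1→2
i=56 'c': node 2→0 ·f
i=57 'b': node 0→1
i=58 'd': node 1→10
i=59 'b': node 10→11
i=60 'c': node 11→12  emit P2@[57:60],P3@[58:60]
i=61 'b': node 12→1 ·f
i=62 'a': node 1→2
i=63 'a': node 2→3
i=64 'b': node 3→4  emit P0@[61:64]
i=65 'b': node 4→5 ·f
i=66 'c': node 5→0 ·f
i=67 'b': node 0→1

All matches (sorted): [[4,2],[4,3],[9,0],[16,0],[20,2],[20,3],[26,2],[26,3],[32,0],[37,2],[37,3],[47,1],[53,1],[60,2],[60,3],[64,0]]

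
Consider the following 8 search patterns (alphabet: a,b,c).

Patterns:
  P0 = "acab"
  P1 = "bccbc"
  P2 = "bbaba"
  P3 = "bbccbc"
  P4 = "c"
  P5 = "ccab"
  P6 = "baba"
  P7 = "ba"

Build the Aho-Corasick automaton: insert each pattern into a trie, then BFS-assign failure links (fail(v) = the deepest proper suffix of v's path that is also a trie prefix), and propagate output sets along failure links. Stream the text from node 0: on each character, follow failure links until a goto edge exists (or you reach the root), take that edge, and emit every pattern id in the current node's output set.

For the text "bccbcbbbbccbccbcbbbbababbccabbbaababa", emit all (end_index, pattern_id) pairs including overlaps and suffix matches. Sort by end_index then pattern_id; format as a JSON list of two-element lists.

Construct AC machine:
Trie (insert patterns):
  0='ε' goto a→1 b→5 c→18
  1='a' goto c→2
  2='ac' goto a→3
  3='aca' goto b→4
  4='acab' goto ·  [P0 ends]
  5='b' goto a→22 b→10 c→6
  6='bc' goto c→7
  7='bcc' goto b→8
  8='bccb' goto c→9
  9='bccbc' goto ·  [P1 ends]
  10='bb' goto a→11 c→14
  11='bba' goto b→12
  12='bbab' goto a→13
  13='bbaba' goto ·  [P2 ends]
  14='bbc' goto c→15
  15='bbcc' goto b→16
  16='bbccb' goto c→17
  17='bbccbc' goto ·  [P3 ends]
  18='c' goto c→19  [P4 ends]
  19='cc' goto a→20
  20='cca' goto b→21
  21='ccab' goto ·  [P5 ends]
  22='ba' goto b→23  [P7 ends]
  23='bab' goto a→24
  24='baba' goto ·  [P6 ends]

Failure links (BFS by depth):
  n1('a'): parent n0 fail=0; on 'a' 0 → fail=0;  out ∅∪∅=∅
  n5('b'): parent n0 fail=0; on 'b' 0 → fail=0;  out ∅∪∅=∅
  n18('c'): parent n0 fail=0; on 'c' 0 → fail=0;  out {4}∪∅={4}
  n2('ac'): parent n1 fail=0; on 'c' 0 → fail=18;  out ∅∪{4}={4}
  n6('bc'): parent n5 fail=0; on 'c' 0 → fail=18;  out ∅∪{4}={4}
  n10('bb'): parent n5 fail=0; on 'b' 0 → fail=5;  out ∅∪∅=∅
  n19('cc'): parent n18 fail=0; on 'c' 0 → fail=18;  out ∅∪{4}={4}
  n22('ba'): parent n5 fail=0; on 'a' 0 → fail=1;  out {7}∪∅={7}
  n3('aca'): parent n2 fail=18; on 'a' 18→0 → fail=1;  out ∅∪∅=∅
  n7('bcc'): parent n6 fail=18; on 'c' 18 → fail=19;  out ∅∪{4}={4}
  n11('bba'): parent n10 fail=5; on 'a' 5 → fail=22;  out ∅∪{7}={7}
  n14('bbc'): parent n10 fail=5; on 'c' 5 → fail=6;  out ∅∪{4}={4}
  n20('cca'): parent n19 fail=18; on 'a' 18→0 → fail=1;  out ∅∪∅=∅
  n23('bab'): parent n22 fail=1; on 'b' 1→0 → fail=5;  out ∅∪∅=∅
  n4('acab'): parent n3 fail=1; on 'b' 1→0 → fail=5;  out {0}∪∅={0}
  n8('bccb'): parent n7 fail=19; on 'b' 19→18→0 → fail=5;  out ∅∪∅=∅
  n12('bbab'): parent n11 fail=22; on 'b' 22 → fail=23;  out ∅∪∅=∅
  n15('bbcc'): parent n14 fail=6; on 'c' 6 → fail=7;  out ∅∪{4}={4}
  n21('ccab'): parent n20 fail=1; on 'b' 1→0 → fail=5;  out {5}∪∅={5}
  n24('baba'): parent n23 fail=5; on 'a' 5 → fail=22;  out {6}∪{7}={6,7}
  n9('bccbc'): parent n8 fail=5; on 'c' 5 → fail=6;  out {1}∪{4}={1,4}
  n13('bbaba'): parent n12 fail=23; on 'a' 23 → fail=24;  out {2}∪{6,7}={2,6,7}
  n16('bbccb'): parent n15 fail=7; on 'b' 7 → fail=8;  out ∅∪∅=∅
  n17('bbccbc'): parent n16 fail=8; on 'c' 8 → fail=9;  out {3}∪{1,4}={1,3,4}

Scan:
[0] read 'b'  n0⇒n5
[1] read 'c'  n5⇒n6  emit P4@[1:1]
[2] read 'c'  n6⇒n7  emit P4@[2:2]
[3] read 'b'  n7⇒n8
[4] read 'c'  n8⇒n9  emit P1@[0:4],P4@[4:4]
[5] read 'b'  n9⇒n5 (via fail)
[6] read 'b'  n5⇒n10
[7] read 'b'  n10⇒n10 (via fail)
[8] read 'b'  n10⇒n10 (via fail)
[9] read 'c'  n10⇒n14  emit P4@[9:9]
[10] read 'c'  n14⇒n15  emit P4@[10:10]
[11] read 'b'  n15⇒n16
[12] read 'c'  n16⇒n17  emit P1@[8:12],P3@[7:12],P4@[12:12]
[13] read 'c'  n17⇒n7 (via fail)  emit P4@[13:13]
[14] read 'b'  n7⇒n8
[15] read 'c'  n8⇒n9  emit P1@[11:15],P4@[15:15]
[16] read 'b'  n9⇒n5 (via fail)
[17] read 'b'  n5⇒n10
[18] read 'b'  n10⇒n10 (via fail)
[19] read 'b'  n10⇒n10 (via fail)
[20] read 'a'  n10⇒n11  emit P7@[19:20]
[21] read 'b'  n11⇒n12
[22] read 'a'  n12⇒n13  emit P2@[18:22],P6@[19:22],P7@[21:22]
[23] read 'b'  n13⇒n23 (via fail)
[24] read 'b'  n23⇒n10 (via fail)
[25] read 'c'  n10⇒n14  emit P4@[25:25]
[26] read 'c'  n14⇒n15  emit P4@[26:26]
[27] read 'a'  n15⇒n20 (via fail)
[28] read 'b'  n20⇒n21  emit P5@[25:28]
[29] read 'b'  n21⇒n10 (via fail)
[30] read 'b'  n10⇒n10 (via fail)
[31] read 'a'  n10⇒n11  emit P7@[30:31]
[32] read 'a'  n11⇒n1 (via fail)
[33] read 'b'  n1⇒n5 (via fail)
[34] read 'a'  n5⇒n22  emit P7@[33:34]
[35] read 'b'  n22⇒n23
[36] read 'a'  n23⇒n24  emit P6@[33:36],P7@[35:36]

Result: [[1,4],[2,4],[4,1],[4,4],[9,4],[10,4],[12,1],[12,3],[12,4],[13,4],[15,1],[15,4],[20,7],[22,2],[22,6],[22,7],[25,4],[26,4],[28,5],[31,7],[34,7],[36,6],[36,7]]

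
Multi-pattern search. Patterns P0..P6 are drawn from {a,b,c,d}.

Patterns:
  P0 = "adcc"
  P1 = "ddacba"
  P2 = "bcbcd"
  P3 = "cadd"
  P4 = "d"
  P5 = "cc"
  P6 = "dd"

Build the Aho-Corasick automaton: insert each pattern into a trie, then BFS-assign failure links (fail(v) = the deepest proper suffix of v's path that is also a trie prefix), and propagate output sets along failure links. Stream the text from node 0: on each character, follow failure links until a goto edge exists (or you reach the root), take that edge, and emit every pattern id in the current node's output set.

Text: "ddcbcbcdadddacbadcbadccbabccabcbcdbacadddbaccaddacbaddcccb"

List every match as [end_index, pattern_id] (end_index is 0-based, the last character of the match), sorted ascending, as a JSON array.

Build:
Trie nodes:
  n0 'ε': a→1 b→11 c→16 d→5
  n1 'a': d→2
  n2 'ad': c→3
  n3 'adc': c→4
  n4 'adcc': ·  [P0 ends]
  n5 'd': d→6  [P4 ends]
  n6 'dd': a→7  [P6 ends]
  n7 'dda': c→8
  n8 'ddac': b→9
  n9 'ddacb': a→10
  n10 'ddacba': ·  [P1 ends]
  n11 'b': c→12
  n12 'bc': b→13
  n13 'bcb': c→14
  n14 'bcbc': d→15
  n15 'bcbcd': ·  [P2 ends]
  n16 'c': a→17 c→20
  n17 'ca': d→18
  n18 'cad': d→19
  n19 'cadd': ·  [P3 ends]
  n20 'cc': ·  [P5 ends]

Failure links (BFS by depth):
  fail(1) 'a': from fail(0)=0 chase 'a': 0 ⇒ 0;  out=∅∪out(0)=∅
  fail(5) 'd': from fail(0)=0 chase 'd': 0 ⇒ 0;  out={4}∪out(0)={4}
  fail(11) 'b': from fail(0)=0 chase 'b': 0 ⇒ 0;  out=∅∪out(0)=∅
  fail(16) 'c': from fail(0)=0 chase 'c': 0 ⇒ 0;  out=∅∪out(0)=∅
  fail(2) 'ad': from fail(1)=0 chase 'd': 0 ⇒ 5;  out=∅∪out(5)={4}
  fail(6) 'dd': from fail(5)=0 chase 'd': 0 ⇒ 5;  out={6}∪out(5)={4,6}
  fail(12) 'bc': from fail(11)=0 chase 'c': 0 ⇒ 16;  out=∅∪out(16)=∅
  fail(17) 'ca': from fail(16)=0 chase 'a': 0 ⇒ 1;  out=∅∪out(1)=∅
  fail(20) 'cc': from fail(16)=0 chase 'c': 0 ⇒ 16;  out={5}∪out(16)={5}
  fail(3) 'adc': from fail(2)=5 chase 'c': 5→0 ⇒ 16;  out=∅∪out(16)=∅
  fail(7) 'dda': from fail(6)=5 chase 'a': 5→0 ⇒ 1;  out=∅∪out(1)=∅
  fail(13) 'bcb': from fail(12)=16 chase 'b': 16→0 ⇒ 11;  out=∅∪out(11)=∅
  fail(18) 'cad': from fail(17)=1 chase 'd': 1 ⇒ 2;  out=∅∪out(2)={4}
  fail(4) 'adcc': from fail(3)=16 chase 'c': 16 ⇒ 20;  out={0}∪out(20)={0,5}
  fail(8) 'ddac': from fail(7)=1 chase 'c': 1→0 ⇒ 16;  out=∅∪out(16)=∅
  fail(14) 'bcbc': from fail(13)=11 chase 'c': 11 ⇒ 12;  out=∅∪out(12)=∅
  fail(19) 'cadd': from fail(18)=2 chase 'd': 2→5 ⇒ 6;  out={3}∪out(6)={3,4,6}
  fail(9) 'ddacb': from fail(8)=16 chase 'b': 16→0 ⇒ 11;  out=∅∪out(11)=∅
  fail(15) 'bcbcd': from fail(14)=12 chase 'd': 12→16→0 ⇒ 5;  out={2}∪out(5)={2,4}
  fail(10) 'ddacba': from fail(9)=11 chase 'a': 11→0 ⇒ 1;  out={1}∪out(1)={1}

Text stream:
i=0 'd': node 0→5  emit P4@[0:0]
i=1 'd': node 5→6  emit P4@[1:1],P6@[0:1]
i=2 'c': node 6→16 (via fail)
i=3 'b': node 16→11 (via fail)
i=4 'c': node 11→12
i=5 'b': node 12→13
i=6 'c': node 13→14
i=7 'd': node 14→15  emit P2@[3:7],P4@[7:7]
i=8 'a': node 15→1 (via fail)
i=9 'd': node 1→2  emit P4@[9:9]
i=10 'd': node 2→6 (via fail)  emit P4@[10:10],P6@[9:10]
i=11 'd': node 6→6 (via fail)  emit P4@[11:11],P6@[10:11]
i=12 'a': node 6→7
i=13 'c': node 7→8
i=14 'b': node 8→9
i=15 'a': node 9→10  emit P1@[10:15]
i=16 'd': node 10→2 (via fail)  emit P4@[16:16]
i=17 'c': node 2→3
i=18 'b': node 3→11 (via fail)
i=19 'a': node 11→1 (via fail)
i=20 'd': node 1→2  emit P4@[20:20]
i=21 'c': node 2→3
i=22 'c': node 3→4  emit P0@[19:22],P5@[21:22]
i=23 'b': node 4→11 (via fail)
i=24 'a': node 11→1 (via fail)
i=25 'b': node 1→11 (via fail)
i=26 'c': node 11→12
i=27 'c': node 12→20 (via fail)  emit P5@[26:27]
i=28 'a': node 20→17 (via fail)
i=29 'b': node 17→11 (via fail)
i=30 'c': node 11→12
i=31 'b': node 12→13
i=32 'c': node 13→14
i=33 'd': node 14→15  emit P2@[29:33],P4@[33:33]
i=34 'b': node 15→11 (via fail)
i=35 'a': node 11→1 (via fail)
i=36 'c': node 1→16 (via fail)
i=37 'a': node 16→17
i=38 'd': node 17→18  emit P4@[38:38]
i=39 'd': node 18→19  emit P3@[36:39],P4@[39:39],P6@[38:39]
i=40 'd': node 19→6 (via fail)  emit P4@[40:40],P6@[39:40]
i=41 'b': node 6→11 (via fail)
i=42 'a': node 11→1 (via fail)
i=43 'c': node 1→16 (via fail)
i=44 'c': node 16→20  emit P5@[43:44]
i=45 'a': node 20→17 (via fail)
i=46 'd': node 17→18  emit P4@[46:46]
i=47 'd': node 18→19  emit P3@[44:47],P4@[47:47],P6@[46:47]
i=48 'a': node 19→7 (via fail)
i=49 'c': node 7→8
i=50 'b': node 8→9
i=51 'a': node 9→10  emit P1@[46:51]
i=52 'd': node 10→2 (via fail)  emit P4@[52:52]
i=53 'd': node 2→6 (via fail)  emit P4@[53:53],P6@[52:53]
i=54 'c': node 6→16 (via fail)
i=55 'c': node 16→20  emit P5@[54:55]
i=56 'c': node 20→20 (via fail)  emit P5@[55:56]
i=57 'b': node 20→11 (via fail)

Result: [[0,4],[1,4],[1,6],[7,2],[7,4],[9,4],[10,4],[10,6],[11,4],[11,6],[15,1],[16,4],[20,4],[22,0],[22,5],[27,5],[33,2],[33,4],[38,4],[39,3],[39,4],[39,6],[40,4],[40,6],[44,5],[46,4],[47,3],[47,4],[47,6],[51,1],[52,4],[53,4],[53,6],[55,5],[56,5]]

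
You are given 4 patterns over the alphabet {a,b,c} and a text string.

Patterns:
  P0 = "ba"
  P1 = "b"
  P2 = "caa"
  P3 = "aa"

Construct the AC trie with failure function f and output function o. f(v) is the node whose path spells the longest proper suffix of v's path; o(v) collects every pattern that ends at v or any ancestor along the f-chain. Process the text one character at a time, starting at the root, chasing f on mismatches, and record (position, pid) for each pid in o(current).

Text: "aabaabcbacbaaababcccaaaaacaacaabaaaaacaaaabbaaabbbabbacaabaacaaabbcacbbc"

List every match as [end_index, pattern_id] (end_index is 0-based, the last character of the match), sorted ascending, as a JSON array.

Construct AC machine:
Trie nodes:
  n0 'ε': a→6 b→1 c→3
  n1 'b': a→2  ←P1
  n2 'ba': ·  ←P0
  n3 'c': a→4
  n4 'ca': a→5
  n5 'caa': ·  ←P2
  n6 'a': a→7
  n7 'aa': ·  ←P3

Failure links (BFS by depth):
  n1('b'): parent n0 fail=0; on 'b' 0 → fail=0;  out {1}∪∅={1}
  n3('c'): parent n0 fail=0; on 'c' 0 → fail=0;  out ∅∪∅=∅
  n6('a'): parent n0 fail=0; on 'a' 0 → fail=0;  out ∅∪∅=∅
  n2('ba'): parent n1 fail=0; on 'a' 0 → fail=6;  out {0}∪∅={0}
  n4('ca'): parent n3 fail=0; on 'a' 0 → fail=6;  out ∅∪∅=∅
  n7('aa'): parent n6 fail=0; on 'a' 0 → fail=6;  out {3}∪∅={3}
  n5('caa'): parent n4 fail=6; on 'a' 6 → fail=7;  out {2}∪{3}={2,3}

Run:
pos 0 'a': at 6
pos 1 'a': at 7  ** P3@[0:1]
pos 2 'b': at 1 ·f  ** P1@[2:2]
pos 3 'a': at 2  ** P0@[2:3]
pos 4 'a': at 7 ·f  ** P3@[3:4]
pos 5 'b': at 1 ·f  ** P1@[5:5]
pos 6 'c': at 3 ·f
pos 7 'b': at 1 ·f  ** P1@[7:7]
pos 8 'a': at 2  ** P0@[7:8]
pos 9 'c': at 3 ·f
pos 10 'b': at 1 ·f  ** P1@[10:10]
pos 11 'a': at 2  ** P0@[10:11]
pos 12 'a': at 7 ·f  ** P3@[11:12]
pos 13 'a': at 7 ·f  ** P3@[12:13]
pos 14 'b': at 1 ·f  ** P1@[14:14]
pos 15 'a': at 2  ** P0@[14:15]
pos 16 'b': at 1 ·f  ** P1@[16:16]
pos 17 'c': at 3 ·f
pos 18 'c': at 3 ·f
pos 19 'c': at 3 ·f
pos 20 'a': at 4
pos 21 'a': at 5  ** P2@[19:21],P3@[20:21]
pos 22 'a': at 7 ·f  ** P3@[21:22]
pos 23 'a': at 7 ·f  ** P3@[22:23]
pos 24 'a': at 7 ·f  ** P3@[23:24]
pos 25 'c': at 3 ·f
pos 26 'a': at 4
pos 27 'a': at 5  ** P2@[25:27],P3@[26:27]
pos 28 'c': at 3 ·f
pos 29 'a': at 4
pos 30 'a': at 5  ** P2@[28:30],P3@[29:30]
pos 31 'b': at 1 ·f  ** P1@[31:31]
pos 32 'a': at 2  ** P0@[31:32]
pos 33 'a': at 7 ·f  ** P3@[32:33]
pos 34 'a': at 7 ·f  ** P3@[33:34]
pos 35 'a': at 7 ·f  ** P3@[34:35]
pos 36 'a': at 7 ·f  ** P3@[35:36]
pos 37 'c': at 3 ·f
pos 38 'a': at 4
pos 39 'a': at 5  ** P2@[37:39],P3@[38:39]
pos 40 'a': at 7 ·f  ** P3@[39:40]
pos 41 'a': at 7 ·f  ** P3@[40:41]
pos 42 'b': at 1 ·f  ** P1@[42:42]
pos 43 'b': at 1 ·f  ** P1@[43:43]
pos 44 'a': at 2  ** P0@[43:44]
pos 45 'a': at 7 ·f  ** P3@[44:45]
pos 46 'a': at 7 ·f  ** P3@[45:46]
pos 47 'b': at 1 ·f  ** P1@[47:47]
pos 48 'b': at 1 ·f  ** P1@[48:48]
pos 49 'b': at 1 ·f  ** P1@[49:49]
pos 50 'a': at 2  ** P0@[49:50]
pos 51 'b': at 1 ·f  ** P1@[51:51]
pos 52 'b': at 1 ·f  ** P1@[52:52]
pos 53 'a': at 2  ** P0@[52:53]
pos 54 'c': at 3 ·f
pos 55 'a': at 4
pos 56 'a': at 5  ** P2@[54:56],P3@[55:56]
pos 57 'b': at 1 ·f  ** P1@[57:57]
pos 58 'a': at 2  ** P0@[57:58]
pos 59 'a': at 7 ·f  ** P3@[58:59]
pos 60 'c': at 3 ·f
pos 61 'a': at 4
pos 62 'a': at 5  ** P2@[60:62],P3@[61:62]
pos 63 'a': at 7 ·f  ** P3@[62:63]
pos 64 'b': at 1 ·f  ** P1@[64:64]
pos 65 'b': at 1 ·f  ** P1@[65:65]
pos 66 'c': at 3 ·f
pos 67 'a': at 4
pos 68 'c': at 3 ·f
pos 69 'b': at 1 ·f  ** P1@[69:69]
pos 70 'b': at 1 ·f  ** P1@[70:70]
pos 71 'c': at 3 ·f

Matches: [[1,3],[2,1],[3,0],[4,3],[5,1],[7,1],[8,0],[10,1],[11,0],[12,3],[13,3],[14,1],[15,0],[16,1],[21,2],[21,3],[22,3],[23,3],[24,3],[27,2],[27,3],[30,2],[30,3],[31,1],[32,0],[33,3],[34,3],[35,3],[36,3],[39,2],[39,3],[40,3],[41,3],[42,1],[43,1],[44,0],[45,3],[46,3],[47,1],[48,1],[49,1],[50,0],[51,1],[52,1],[53,0],[56,2],[56,3],[57,1],[58,0],[59,3],[62,2],[62,3],[63,3],[64,1],[65,1],[69,1],[70,1]]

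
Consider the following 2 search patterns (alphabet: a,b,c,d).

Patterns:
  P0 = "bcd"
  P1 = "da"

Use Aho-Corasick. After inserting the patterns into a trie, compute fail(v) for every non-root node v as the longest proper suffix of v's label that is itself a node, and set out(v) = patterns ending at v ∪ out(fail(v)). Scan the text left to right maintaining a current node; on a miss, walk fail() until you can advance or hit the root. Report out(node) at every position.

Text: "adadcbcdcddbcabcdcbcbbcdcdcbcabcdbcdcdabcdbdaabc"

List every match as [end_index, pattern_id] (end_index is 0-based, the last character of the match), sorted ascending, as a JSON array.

Build automaton:
Trie (insert patterns):
  0='ε' goto b→1 d→4
  1='b' goto c→2
  2='bc' goto d→3
  3='bcd' goto ·  [P0 ends]
  4='d' goto a→5
  5='da' goto ·  [P1 ends]

BFS fail/out derivation:
  fail(1) 'b': from fail(0)=0 chase 'b': 0 ⇒ 0;  out=∅∪out(0)=∅
  fail(4) 'd': from fail(0)=0 chase 'd': 0 ⇒ 0;  out=∅∪out(0)=∅
  fail(2) 'bc': from fail(1)=0 chase 'c': 0 ⇒ 0;  out=∅∪out(0)=∅
  fail(5) 'da': from fail(4)=0 chase 'a': 0 ⇒ 0;  out={1}∪out(0)={1}
  fail(3) 'bcd': from fail(2)=0 chase 'd': 0 ⇒ 4;  out={0}∪out(4)={0}

Scan:
i=0 'a': node 0→0
i=1 'd': node 0→4
i=2 'a': node 4→5  emit P1@[1:2]
i=3 'd': node 5→4 (fail-walked)
i=4 'c': node 4→0 (fail-walked)
i=5 'b': node 0→1
i=6 'c': node 1→2
i=7 'd': node 2→3  emit P0@[5:7]
i=8 'c': node 3→0 (fail-walked)
i=9 'd': node 0→4
i=10 'd': node 4→4 (fail-walked)
i=11 'b': node 4→1 (fail-walked)
i=12 'c': node 1→2
i=13 'a': node 2→0 (fail-walked)
i=14 'b': node 0→1
i=15 'c': node 1→2
i=16 'd': node 2→3  emit P0@[14:16]
i=17 'c': node 3→0 (fail-walked)
i=18 'b': node 0→1
i=19 'c': node 1→2
i=20 'b': node 2→1 (fail-walked)
i=21 'b': node 1→1 (fail-walked)
i=22 'c': node 1→2
i=23 'd': node 2→3  emit P0@[21:23]
i=24 'c': node 3→0 (fail-walked)
i=25 'd': node 0→4
i=26 'c': node 4→0 (fail-walked)
i=27 'b': node 0→1
i=28 'c': node 1→2
i=29 'a': node 2→0 (fail-walked)
i=30 'b': node 0→1
i=31 'c': node 1→2
i=32 'd': node 2→3  emit P0@[30:32]
i=33 'b': node 3→1 (fail-walked)
i=34 'c': node 1→2
i=35 'd': node 2→3  emit P0@[33:35]
i=36 'c': node 3→0 (fail-walked)
i=37 'd': node 0→4
i=38 'a': node 4→5  emit P1@[37:38]
i=39 'b': node 5→1 (fail-walked)
i=40 'c': node 1→2
i=41 'd': node 2→3  emit P0@[39:41]
i=42 'b': node 3→1 (fail-walked)
i=43 'd': node 1→4 (fail-walked)
i=44 'a': node 4→5  emit P1@[43:44]
i=45 'a': node 5→0 (fail-walked)
i=46 'b': node 0→1
i=47 'c': node 1→2

Matches: [[2,1],[7,0],[16,0],[23,0],[32,0],[35,0],[38,1],[41,0],[44,1]]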